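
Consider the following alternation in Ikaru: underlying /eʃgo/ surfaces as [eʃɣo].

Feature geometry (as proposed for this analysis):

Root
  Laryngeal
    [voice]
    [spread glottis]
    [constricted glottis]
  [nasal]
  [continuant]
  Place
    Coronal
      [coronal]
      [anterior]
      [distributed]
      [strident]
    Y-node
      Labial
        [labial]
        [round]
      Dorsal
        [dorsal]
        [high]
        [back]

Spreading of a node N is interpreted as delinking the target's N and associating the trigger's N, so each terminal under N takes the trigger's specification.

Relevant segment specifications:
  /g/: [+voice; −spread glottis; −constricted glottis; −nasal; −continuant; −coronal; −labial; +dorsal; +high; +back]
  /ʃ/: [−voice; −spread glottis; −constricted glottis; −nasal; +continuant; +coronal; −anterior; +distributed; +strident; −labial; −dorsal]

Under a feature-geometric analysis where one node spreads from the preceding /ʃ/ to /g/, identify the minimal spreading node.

[continuant]

Feature comparison: [continuant] differs between /g/ and [ɣ]; the remaining terminals match.
Since just one terminal is affected and it takes /ʃ/'s value, spreading the terminal [continuant] alone is sufficient and minimal.
[dorsal], [coronal] — on which /ʃ/ differs from /g/ — are unchanged, so Root cannot have spread; the constituent is no larger than [continuant].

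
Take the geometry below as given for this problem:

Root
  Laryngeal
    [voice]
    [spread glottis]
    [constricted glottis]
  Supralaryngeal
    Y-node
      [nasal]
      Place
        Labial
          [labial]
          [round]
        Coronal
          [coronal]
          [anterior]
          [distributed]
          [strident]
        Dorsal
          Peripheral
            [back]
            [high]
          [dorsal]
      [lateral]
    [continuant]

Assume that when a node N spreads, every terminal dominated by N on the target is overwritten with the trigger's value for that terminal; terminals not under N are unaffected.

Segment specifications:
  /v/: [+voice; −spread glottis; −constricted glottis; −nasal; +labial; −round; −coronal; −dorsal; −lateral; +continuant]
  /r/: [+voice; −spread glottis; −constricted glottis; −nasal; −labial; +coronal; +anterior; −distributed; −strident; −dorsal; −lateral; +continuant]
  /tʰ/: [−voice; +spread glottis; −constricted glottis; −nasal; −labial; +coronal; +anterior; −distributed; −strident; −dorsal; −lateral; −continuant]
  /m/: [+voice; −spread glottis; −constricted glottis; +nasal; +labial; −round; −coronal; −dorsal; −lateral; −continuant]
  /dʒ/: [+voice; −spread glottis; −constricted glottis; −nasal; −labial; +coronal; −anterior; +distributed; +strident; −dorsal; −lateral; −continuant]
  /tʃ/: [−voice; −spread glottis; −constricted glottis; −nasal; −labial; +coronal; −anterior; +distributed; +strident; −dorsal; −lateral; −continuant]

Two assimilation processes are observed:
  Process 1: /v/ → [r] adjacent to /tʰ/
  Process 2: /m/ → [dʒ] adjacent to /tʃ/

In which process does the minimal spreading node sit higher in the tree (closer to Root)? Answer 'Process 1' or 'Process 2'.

In Process 1, [labial], [round], [coronal], [anterior], [distributed], [strident] change, so the minimal spreading node is Place at depth 3.
In Process 2, [nasal], [labial], [round], [coronal], [anterior], [distributed], [strident] change, so the minimal spreading node is Y-node at depth 2.
Depth 2 < depth 3; Process 2 involves the structurally higher constituent Y-node.

Process 2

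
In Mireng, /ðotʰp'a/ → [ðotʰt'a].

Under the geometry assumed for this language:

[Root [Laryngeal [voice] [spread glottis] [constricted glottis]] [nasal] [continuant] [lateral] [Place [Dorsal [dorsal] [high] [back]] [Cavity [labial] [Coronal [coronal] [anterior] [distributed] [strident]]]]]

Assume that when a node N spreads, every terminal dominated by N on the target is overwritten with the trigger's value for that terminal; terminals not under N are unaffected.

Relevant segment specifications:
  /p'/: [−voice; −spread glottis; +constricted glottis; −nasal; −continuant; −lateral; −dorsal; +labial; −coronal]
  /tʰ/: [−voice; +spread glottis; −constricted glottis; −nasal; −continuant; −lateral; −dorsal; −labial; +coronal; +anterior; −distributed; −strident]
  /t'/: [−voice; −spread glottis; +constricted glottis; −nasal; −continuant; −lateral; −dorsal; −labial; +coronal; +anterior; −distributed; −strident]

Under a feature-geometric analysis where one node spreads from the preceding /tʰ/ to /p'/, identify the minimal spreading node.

Cavity

The alternation /p'/ → [t'] changes [labial], [coronal], [anterior], [distributed], [strident] and nothing else.
These terminals are all dominated by Cavity, and no proper subconstituent of Cavity covers them all; Cavity is their lowest common ancestor.
Spreading Cavity from /tʰ/ overwrites each of those terminals with /tʰ/'s values, yielding exactly [t'].
Features on which the two segments disagree outside Cavity, such as [constricted glottis], [spread glottis], are unchanged — nothing dominating them spread, and Cavity is the minimal sufficient constituent.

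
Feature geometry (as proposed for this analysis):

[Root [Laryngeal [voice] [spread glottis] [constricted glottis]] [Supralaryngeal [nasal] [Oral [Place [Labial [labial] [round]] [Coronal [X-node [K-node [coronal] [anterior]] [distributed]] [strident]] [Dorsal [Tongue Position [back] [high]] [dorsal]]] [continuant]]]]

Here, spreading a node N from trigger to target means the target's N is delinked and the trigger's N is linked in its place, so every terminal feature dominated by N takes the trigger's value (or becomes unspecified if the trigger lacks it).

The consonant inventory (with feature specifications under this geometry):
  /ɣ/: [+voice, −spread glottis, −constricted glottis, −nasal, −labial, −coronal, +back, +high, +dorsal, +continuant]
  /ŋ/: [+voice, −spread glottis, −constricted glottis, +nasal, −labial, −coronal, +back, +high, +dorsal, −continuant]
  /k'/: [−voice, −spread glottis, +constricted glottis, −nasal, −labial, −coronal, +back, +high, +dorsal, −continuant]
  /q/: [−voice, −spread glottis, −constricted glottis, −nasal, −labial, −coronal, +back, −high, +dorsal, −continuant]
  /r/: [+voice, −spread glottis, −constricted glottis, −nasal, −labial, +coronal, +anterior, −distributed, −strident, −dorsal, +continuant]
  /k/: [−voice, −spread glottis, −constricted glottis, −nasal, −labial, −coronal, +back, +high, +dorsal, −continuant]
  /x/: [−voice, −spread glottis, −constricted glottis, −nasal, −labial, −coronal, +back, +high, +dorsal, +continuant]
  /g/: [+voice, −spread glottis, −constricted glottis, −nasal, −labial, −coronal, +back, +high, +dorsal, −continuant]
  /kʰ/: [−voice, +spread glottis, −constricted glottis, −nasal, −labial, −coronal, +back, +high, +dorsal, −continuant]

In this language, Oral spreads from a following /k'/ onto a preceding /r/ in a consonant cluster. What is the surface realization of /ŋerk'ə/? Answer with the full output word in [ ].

Oral immediately or transitively dominates [labial], [round], [coronal], [anterior], [distributed], [strident], [back], [high], [dorsal], [continuant].
After delinking /r/'s Oral and linking /k'/'s, the affected terminals become [−labial], [−coronal], [+back], [+high], [+dorsal], [−continuant]; [voice], [spread glottis], [constricted glottis], … (outside Oral) are retained from /r/.
This feature bundle is that of [g], so /ŋerk'ə/ surfaces as [ŋegk'ə].

[ŋegk'ə]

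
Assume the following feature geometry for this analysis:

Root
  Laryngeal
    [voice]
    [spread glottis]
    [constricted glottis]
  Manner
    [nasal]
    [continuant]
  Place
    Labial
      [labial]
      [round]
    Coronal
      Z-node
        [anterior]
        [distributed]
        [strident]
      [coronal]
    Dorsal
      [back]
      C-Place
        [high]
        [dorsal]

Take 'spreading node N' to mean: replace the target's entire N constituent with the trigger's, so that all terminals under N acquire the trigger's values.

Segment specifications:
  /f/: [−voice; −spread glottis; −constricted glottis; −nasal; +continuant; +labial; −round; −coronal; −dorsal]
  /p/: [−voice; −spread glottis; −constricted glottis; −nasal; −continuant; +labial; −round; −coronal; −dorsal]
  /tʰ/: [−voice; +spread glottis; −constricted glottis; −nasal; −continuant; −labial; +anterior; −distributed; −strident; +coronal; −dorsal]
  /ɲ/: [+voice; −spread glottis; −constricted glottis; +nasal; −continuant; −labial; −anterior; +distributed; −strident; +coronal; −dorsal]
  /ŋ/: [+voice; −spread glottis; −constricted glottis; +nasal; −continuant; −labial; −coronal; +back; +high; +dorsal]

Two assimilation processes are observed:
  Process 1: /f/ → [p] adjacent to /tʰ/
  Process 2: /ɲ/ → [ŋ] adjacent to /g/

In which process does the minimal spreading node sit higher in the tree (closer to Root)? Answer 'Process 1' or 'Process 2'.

Process 1: the feature that changes is [continuant]; the minimal node is [continuant] (depth 2).
Process 2: the features that change are [coronal], [anterior], [distributed], [strident], [dorsal], [high], [back]; the minimal node is Place (depth 1).
Place is closer to Root than [continuant], so Process 2 spreads the higher node.

Process 2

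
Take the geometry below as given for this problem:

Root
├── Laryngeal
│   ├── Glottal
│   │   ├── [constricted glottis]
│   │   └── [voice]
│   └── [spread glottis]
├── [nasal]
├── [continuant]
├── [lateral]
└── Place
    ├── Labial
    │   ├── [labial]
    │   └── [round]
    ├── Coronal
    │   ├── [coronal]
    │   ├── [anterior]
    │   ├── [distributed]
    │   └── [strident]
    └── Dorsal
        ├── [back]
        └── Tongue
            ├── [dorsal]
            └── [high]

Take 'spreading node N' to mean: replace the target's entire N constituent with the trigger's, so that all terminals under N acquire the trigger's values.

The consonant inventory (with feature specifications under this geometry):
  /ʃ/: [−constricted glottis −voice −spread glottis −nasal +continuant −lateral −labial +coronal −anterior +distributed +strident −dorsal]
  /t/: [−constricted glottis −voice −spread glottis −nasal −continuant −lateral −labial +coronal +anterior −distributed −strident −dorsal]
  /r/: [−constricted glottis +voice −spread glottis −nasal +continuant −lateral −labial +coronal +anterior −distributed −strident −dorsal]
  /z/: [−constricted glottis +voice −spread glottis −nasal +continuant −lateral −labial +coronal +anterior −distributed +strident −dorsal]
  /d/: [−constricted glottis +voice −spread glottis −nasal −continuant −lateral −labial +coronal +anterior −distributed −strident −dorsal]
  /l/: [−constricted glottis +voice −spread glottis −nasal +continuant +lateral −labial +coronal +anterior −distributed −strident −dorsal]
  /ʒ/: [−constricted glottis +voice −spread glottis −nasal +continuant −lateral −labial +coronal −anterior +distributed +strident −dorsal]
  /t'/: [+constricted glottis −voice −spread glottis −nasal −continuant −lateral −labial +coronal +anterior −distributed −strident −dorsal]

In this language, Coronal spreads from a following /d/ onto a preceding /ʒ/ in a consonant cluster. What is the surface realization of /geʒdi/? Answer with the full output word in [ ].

Coronal immediately or transitively dominates [coronal], [anterior], [distributed], [strident].
Spreading Coronal from /d/ onto /ʒ/ replaces those values with /d/'s: [+coronal], [+anterior], [−distributed], [−strident]. Features outside Coronal ([constricted glottis], [voice], [spread glottis], …) stay as in /ʒ/.
The resulting bundle matches /r/ in the inventory; substituting it for /ʒ/ gives [gerdi].

[gerdi]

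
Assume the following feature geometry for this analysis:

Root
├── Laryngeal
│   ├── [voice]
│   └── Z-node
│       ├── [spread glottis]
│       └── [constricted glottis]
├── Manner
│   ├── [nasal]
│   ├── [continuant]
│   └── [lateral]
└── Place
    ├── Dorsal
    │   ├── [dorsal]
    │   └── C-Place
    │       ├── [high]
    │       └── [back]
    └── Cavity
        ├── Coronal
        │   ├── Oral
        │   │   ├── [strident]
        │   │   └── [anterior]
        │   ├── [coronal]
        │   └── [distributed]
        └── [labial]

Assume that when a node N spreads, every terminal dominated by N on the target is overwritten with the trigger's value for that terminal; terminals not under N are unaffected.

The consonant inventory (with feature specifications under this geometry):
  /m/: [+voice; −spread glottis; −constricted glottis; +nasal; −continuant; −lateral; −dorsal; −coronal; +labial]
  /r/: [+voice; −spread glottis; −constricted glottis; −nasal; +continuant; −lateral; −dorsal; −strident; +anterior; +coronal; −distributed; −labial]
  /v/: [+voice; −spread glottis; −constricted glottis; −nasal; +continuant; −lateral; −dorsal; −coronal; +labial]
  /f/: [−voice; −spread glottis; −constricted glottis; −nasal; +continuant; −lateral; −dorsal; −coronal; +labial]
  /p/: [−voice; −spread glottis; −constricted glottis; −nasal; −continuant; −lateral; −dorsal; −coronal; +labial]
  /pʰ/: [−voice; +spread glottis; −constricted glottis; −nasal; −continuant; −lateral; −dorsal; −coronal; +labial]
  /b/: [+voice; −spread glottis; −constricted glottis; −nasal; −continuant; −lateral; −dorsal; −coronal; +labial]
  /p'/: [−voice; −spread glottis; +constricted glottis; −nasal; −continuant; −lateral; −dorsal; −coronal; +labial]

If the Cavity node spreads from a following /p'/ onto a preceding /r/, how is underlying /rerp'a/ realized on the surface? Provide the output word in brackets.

The Cavity node dominates the terminals [strident], [anterior], [coronal], [distributed], [labial].
The target acquires /p'/'s values for everything under Cavity — [−coronal], [+labial] — while keeping its own [voice], [spread glottis], [constricted glottis], ….
This feature bundle is that of [v], so /rerp'a/ surfaces as [revp'a].

[revp'a]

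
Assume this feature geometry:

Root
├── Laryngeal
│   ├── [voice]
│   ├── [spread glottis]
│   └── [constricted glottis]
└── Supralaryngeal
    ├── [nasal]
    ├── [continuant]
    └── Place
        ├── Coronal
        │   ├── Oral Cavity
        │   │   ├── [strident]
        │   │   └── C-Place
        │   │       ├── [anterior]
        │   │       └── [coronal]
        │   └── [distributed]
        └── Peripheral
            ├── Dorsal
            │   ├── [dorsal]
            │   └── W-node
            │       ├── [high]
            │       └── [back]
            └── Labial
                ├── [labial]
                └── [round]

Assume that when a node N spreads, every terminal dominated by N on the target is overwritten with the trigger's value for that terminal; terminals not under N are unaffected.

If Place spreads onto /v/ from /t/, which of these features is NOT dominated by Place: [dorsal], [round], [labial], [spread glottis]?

Under this geometry, Place contains [strident], [anterior], [coronal], [distributed], [dorsal], [high], [back], [labial], [round].
Spreading Place replaces [labial], [round], [dorsal] with the trigger's values, since each sits inside the Place constituent.
[spread glottis] is not within the Place subtree (it hangs from Laryngeal), so /v/'s [spread glottis] value survives.

[spread glottis]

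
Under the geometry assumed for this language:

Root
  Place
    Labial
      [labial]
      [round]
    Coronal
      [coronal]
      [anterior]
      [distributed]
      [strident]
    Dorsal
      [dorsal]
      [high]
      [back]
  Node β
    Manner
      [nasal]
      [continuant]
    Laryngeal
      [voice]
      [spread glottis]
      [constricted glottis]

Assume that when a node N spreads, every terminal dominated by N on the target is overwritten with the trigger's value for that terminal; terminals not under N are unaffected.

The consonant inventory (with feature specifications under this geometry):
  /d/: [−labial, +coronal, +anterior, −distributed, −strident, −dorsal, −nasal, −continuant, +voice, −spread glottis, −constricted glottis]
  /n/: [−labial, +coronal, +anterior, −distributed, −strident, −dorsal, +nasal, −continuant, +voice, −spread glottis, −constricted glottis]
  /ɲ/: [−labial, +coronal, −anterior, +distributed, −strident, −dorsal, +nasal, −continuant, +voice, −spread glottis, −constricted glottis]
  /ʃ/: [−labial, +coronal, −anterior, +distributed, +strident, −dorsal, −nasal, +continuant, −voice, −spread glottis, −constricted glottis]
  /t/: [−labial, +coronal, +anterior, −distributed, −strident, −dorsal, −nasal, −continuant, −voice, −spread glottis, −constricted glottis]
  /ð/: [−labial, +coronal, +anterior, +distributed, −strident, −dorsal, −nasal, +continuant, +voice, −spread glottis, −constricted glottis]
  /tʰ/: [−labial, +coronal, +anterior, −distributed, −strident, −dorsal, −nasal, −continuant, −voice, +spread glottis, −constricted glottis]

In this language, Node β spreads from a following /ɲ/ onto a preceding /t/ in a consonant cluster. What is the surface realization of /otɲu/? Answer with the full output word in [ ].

Node β immediately or transitively dominates [nasal], [continuant], [voice], [spread glottis], [constricted glottis].
The target acquires /ɲ/'s values for everything under Node β — [+nasal], [−continuant], [+voice], [−spread glottis], [−constricted glottis] — while keeping its own [labial], [coronal], [anterior], ….
The resulting bundle matches /n/ in the inventory; substituting it for /t/ gives [onɲu].

[onɲu]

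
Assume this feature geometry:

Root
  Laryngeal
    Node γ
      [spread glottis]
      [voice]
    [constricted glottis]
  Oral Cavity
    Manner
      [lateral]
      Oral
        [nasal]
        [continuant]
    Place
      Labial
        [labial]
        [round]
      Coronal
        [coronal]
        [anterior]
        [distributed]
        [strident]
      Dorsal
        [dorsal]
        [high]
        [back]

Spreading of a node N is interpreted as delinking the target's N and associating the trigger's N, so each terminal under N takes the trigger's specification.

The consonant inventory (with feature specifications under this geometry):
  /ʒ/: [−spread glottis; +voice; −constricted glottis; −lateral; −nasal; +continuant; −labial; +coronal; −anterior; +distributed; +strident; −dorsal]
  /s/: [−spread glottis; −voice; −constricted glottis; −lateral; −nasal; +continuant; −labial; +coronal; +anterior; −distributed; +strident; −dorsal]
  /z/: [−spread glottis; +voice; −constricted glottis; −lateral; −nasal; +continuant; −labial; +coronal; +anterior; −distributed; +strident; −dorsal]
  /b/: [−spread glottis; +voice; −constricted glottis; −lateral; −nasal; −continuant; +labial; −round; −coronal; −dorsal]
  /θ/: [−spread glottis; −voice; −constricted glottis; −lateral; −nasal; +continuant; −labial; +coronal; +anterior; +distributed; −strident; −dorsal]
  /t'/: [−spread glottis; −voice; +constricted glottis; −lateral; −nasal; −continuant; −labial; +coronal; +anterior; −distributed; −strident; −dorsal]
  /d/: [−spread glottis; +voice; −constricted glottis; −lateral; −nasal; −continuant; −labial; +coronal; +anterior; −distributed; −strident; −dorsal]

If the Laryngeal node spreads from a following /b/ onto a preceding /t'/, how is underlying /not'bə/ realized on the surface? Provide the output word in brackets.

[nodbə]

Terminals under Laryngeal in this geometry: [spread glottis], [voice], [constricted glottis].
Spreading Laryngeal from /b/ onto /t'/ replaces those values with /b/'s: [−spread glottis], [+voice], [−constricted glottis]. Features outside Laryngeal ([lateral], [nasal], [continuant], …) stay as in /t'/.
Among the inventory, only /d/ has exactly this specification, giving the surface form [nodbə].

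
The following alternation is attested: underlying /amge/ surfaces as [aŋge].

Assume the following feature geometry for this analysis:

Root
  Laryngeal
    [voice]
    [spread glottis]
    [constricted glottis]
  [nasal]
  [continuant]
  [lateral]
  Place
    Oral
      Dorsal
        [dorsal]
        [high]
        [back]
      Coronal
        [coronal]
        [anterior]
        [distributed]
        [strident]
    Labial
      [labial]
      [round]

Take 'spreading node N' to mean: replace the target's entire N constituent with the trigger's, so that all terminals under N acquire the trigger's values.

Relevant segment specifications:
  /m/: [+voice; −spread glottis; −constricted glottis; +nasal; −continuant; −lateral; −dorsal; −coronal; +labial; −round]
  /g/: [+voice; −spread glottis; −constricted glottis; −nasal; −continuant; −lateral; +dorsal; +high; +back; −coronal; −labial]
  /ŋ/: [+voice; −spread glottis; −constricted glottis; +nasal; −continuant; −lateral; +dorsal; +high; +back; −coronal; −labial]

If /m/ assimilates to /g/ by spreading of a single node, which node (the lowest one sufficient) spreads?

Comparing /m/ with its surface form [ŋ], the features that change are [labial], [round], [dorsal], [high], [back].
The smallest constituent containing every changed terminal is Place — each of its daughters lacks at least one of the affected features.
Delinking /m/'s Place and associating /g/'s Place gives precisely the feature bundle of [ŋ].
Had Root spread, [nasal] would have taken /g/'s value; it stays as in /m/, confirming the spreading constituent is exactly Place.

Place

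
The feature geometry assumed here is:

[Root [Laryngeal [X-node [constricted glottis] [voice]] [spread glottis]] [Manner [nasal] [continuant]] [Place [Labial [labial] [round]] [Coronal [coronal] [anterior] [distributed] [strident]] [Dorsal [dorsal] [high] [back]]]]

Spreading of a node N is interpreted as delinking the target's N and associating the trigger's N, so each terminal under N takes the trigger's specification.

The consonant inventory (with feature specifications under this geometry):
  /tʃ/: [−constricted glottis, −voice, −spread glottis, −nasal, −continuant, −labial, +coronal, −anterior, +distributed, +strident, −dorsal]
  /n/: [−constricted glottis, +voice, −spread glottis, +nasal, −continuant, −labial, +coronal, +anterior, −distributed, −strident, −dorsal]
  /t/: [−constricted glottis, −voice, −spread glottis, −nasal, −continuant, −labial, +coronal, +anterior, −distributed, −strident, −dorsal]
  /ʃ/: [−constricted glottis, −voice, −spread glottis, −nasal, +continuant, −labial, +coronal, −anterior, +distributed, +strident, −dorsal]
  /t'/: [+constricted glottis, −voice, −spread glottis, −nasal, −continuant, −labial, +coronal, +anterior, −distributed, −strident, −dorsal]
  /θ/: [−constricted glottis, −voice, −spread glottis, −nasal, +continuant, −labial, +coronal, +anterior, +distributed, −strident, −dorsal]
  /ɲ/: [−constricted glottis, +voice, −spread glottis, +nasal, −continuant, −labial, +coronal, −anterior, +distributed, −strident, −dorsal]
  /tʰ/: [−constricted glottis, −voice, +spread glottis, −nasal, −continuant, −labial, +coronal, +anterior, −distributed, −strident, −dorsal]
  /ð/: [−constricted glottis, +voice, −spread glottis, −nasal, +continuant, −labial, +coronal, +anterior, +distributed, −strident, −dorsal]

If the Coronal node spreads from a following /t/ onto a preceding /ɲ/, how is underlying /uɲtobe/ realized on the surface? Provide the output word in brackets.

[untobe]

Coronal immediately or transitively dominates [coronal], [anterior], [distributed], [strident].
Spreading Coronal from /t/ onto /ɲ/ replaces those values with /t/'s: [+coronal], [+anterior], [−distributed], [−strident]. Features outside Coronal ([constricted glottis], [voice], [spread glottis], …) stay as in /ɲ/.
This feature bundle is that of [n], so /uɲtobe/ surfaces as [untobe].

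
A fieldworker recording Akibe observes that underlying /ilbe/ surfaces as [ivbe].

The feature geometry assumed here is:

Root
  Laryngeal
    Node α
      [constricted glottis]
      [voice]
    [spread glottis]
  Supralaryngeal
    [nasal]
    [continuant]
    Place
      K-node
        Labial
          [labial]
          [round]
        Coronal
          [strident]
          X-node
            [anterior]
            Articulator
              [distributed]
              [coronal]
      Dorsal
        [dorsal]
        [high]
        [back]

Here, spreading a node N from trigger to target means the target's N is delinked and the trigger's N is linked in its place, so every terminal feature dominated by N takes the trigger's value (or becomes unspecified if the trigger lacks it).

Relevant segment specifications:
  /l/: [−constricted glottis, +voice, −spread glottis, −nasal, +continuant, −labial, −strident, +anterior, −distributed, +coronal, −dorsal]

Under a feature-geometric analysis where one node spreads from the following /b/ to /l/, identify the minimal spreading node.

K-node

/l/ and [v] differ in [labial], [round], [coronal], [anterior], [distributed], [strident]; every other specified feature is identical.
These terminals are all dominated by K-node, and no proper subconstituent of K-node covers them all; K-node is their lowest common ancestor.
Spreading K-node from /b/ overwrites each of those terminals with /b/'s values, yielding exactly [v].
[continuant] stays as in /l/ although /b/ differs there, so no node dominating it spread; among the remaining candidates K-node is the lowest that derives the output.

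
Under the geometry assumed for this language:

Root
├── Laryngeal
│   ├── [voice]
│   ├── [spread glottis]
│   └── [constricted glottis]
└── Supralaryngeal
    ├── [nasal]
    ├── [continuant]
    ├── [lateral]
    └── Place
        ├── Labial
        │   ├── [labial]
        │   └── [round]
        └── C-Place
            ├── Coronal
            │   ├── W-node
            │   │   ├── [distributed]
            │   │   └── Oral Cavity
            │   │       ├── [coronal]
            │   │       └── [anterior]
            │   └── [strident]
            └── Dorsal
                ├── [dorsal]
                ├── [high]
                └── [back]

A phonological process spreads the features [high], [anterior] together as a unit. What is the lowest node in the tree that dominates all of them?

C-Place

[high]: Root / Supralaryngeal / Place / C-Place / Dorsal / [high].
[anterior]: Root / Supralaryngeal / Place / C-Place / Coronal / W-node / Oral Cavity / [anterior].
The listed terminals split across distinct daughters of C-Place, so C-Place itself is the smallest node containing them all.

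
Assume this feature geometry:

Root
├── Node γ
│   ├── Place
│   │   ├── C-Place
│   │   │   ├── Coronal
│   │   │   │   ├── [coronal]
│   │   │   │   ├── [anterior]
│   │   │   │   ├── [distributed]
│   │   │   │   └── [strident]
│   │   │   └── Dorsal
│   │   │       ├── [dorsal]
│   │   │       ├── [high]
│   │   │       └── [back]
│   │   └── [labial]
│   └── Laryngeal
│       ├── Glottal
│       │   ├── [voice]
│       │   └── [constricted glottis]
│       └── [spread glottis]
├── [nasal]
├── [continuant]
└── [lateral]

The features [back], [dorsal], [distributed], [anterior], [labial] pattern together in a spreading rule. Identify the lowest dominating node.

[back] is immediately dominated by Dorsal.
[dorsal] is immediately dominated by Dorsal.
[distributed] is immediately dominated by Coronal.
[anterior] is immediately dominated by Coronal.
[labial] is immediately dominated by Place.
Place is the lowest common ancestor — every listed feature sits under it, and no single subconstituent of Place covers them all.

Place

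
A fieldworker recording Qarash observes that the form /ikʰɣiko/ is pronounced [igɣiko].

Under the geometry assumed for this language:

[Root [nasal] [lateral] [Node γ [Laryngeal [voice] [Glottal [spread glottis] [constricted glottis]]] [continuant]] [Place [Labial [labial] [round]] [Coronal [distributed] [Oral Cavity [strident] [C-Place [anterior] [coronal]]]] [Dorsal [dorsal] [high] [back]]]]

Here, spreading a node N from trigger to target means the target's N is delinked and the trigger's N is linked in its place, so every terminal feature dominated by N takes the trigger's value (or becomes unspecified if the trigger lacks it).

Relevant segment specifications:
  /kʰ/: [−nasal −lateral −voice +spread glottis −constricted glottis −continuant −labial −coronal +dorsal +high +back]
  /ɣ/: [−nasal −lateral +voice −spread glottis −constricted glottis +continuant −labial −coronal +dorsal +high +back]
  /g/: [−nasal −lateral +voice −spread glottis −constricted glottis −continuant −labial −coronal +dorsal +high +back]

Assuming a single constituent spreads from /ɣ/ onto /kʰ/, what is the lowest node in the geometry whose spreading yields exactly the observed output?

Comparing /kʰ/ with its surface form [g], the features that change are [voice], [spread glottis].
In this geometry the lowest node dominating all of them is Laryngeal: every daughter of Laryngeal dominates only a proper subset, so no lower node suffices.
If Laryngeal spreads, every terminal under it takes /ɣ/'s value, producing [g] as observed.
Since [continuant] is preserved even though /ɣ/ disagrees there, no node above Laryngeal spread.

Laryngeal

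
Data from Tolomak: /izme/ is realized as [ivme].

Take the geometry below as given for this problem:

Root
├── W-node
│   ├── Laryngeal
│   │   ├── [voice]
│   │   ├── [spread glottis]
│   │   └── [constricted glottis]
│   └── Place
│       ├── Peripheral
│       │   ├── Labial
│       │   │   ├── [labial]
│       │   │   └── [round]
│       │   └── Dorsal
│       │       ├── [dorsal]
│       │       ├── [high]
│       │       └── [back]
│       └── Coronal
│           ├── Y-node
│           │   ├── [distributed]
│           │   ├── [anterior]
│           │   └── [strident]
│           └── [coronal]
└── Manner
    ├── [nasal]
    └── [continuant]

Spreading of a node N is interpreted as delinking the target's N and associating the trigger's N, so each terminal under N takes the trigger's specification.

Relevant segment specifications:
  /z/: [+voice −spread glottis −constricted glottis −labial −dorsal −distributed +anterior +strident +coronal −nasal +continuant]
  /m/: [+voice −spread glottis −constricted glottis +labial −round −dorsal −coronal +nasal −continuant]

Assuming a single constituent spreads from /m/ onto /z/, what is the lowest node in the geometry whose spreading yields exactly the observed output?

Comparing /z/ with its surface form [v], the features that change are [labial], [round], [coronal], [anterior], [distributed], [strident].
These terminals are all dominated by Place, and no proper subconstituent of Place covers them all; Place is their lowest common ancestor.
If Place spreads, every terminal under it takes /m/'s value, producing [v] as observed.
[nasal], [continuant] stay as in /z/ although /m/ differs there, so no node dominating them spread; among the remaining candidates Place is the lowest that derives the output.

Place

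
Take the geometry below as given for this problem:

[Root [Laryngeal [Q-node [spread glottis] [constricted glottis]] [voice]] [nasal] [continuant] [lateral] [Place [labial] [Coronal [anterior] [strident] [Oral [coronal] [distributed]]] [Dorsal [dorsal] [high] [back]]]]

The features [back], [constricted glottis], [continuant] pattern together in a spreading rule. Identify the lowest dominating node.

[back]: Root → Place → Dorsal → [back].
[constricted glottis]: Root → Laryngeal → Q-node → [constricted glottis].
[continuant] lies under Root (below Root).
These paths first converge at Root; no daughter of Root dominates all 3 features, so Root is the minimal constituent.

Root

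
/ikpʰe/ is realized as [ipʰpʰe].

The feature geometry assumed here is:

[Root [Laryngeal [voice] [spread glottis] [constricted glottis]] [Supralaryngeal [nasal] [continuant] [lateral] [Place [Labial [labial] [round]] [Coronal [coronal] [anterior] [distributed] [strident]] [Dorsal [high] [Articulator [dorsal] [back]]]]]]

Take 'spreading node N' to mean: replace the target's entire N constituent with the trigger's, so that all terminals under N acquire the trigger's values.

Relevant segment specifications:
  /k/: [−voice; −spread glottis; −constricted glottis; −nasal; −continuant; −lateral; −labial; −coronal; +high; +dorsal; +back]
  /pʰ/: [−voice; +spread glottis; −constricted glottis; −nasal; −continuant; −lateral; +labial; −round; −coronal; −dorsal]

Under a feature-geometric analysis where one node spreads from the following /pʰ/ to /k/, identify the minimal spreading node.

Root

Feature comparison: [spread glottis], [labial], [round], [dorsal], [high], [back] differ between /k/ and [pʰ]; the remaining terminals match.
The smallest constituent containing every changed terminal is Root — each of its daughters lacks at least one of the affected features.
Spreading Root from /pʰ/ overwrites each of those terminals with /pʰ/'s values, yielding exactly [pʰ].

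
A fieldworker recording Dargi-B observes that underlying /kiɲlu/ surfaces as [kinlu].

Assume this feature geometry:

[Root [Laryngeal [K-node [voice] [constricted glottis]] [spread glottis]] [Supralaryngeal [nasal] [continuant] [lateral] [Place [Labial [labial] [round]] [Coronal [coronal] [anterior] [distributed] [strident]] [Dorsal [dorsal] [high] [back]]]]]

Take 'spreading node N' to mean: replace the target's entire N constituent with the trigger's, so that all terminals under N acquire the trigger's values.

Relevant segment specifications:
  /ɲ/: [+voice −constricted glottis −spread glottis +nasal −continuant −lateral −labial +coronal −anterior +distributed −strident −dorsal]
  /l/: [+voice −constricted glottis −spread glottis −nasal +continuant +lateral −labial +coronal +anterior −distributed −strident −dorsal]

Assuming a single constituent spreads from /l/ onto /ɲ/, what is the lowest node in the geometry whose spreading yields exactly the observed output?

Feature comparison: [anterior], [distributed] differ between /ɲ/ and [n]; the remaining terminals match.
In this geometry the lowest node dominating all of them is Coronal: every daughter of Coronal dominates only a proper subset, so no lower node suffices.
Delinking /ɲ/'s Coronal and associating /l/'s Coronal gives precisely the feature bundle of [n].
Features on which the two segments disagree outside Coronal, such as [nasal], [lateral], are unchanged — nothing dominating them spread, and Coronal is the minimal sufficient constituent.

Coronal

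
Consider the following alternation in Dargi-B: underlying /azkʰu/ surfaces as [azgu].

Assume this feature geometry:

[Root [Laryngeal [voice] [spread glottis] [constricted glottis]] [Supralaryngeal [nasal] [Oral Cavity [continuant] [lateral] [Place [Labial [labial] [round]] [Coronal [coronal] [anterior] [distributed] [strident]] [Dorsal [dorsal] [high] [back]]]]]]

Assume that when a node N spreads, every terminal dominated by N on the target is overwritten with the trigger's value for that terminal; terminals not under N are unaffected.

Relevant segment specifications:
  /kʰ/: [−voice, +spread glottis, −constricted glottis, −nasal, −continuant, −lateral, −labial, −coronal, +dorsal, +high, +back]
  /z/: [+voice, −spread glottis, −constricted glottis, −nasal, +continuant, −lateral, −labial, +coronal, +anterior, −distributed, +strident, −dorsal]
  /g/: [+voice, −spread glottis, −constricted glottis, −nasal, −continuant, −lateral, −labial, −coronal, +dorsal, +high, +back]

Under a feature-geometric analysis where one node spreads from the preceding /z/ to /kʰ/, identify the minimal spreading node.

Laryngeal

Feature comparison: [voice], [spread glottis] differ between /kʰ/ and [g]; the remaining terminals match.
In this geometry the lowest node dominating all of them is Laryngeal: every daughter of Laryngeal dominates only a proper subset, so no lower node suffices.
Delinking /kʰ/'s Laryngeal and associating /z/'s Laryngeal gives precisely the feature bundle of [g].
[dorsal], [continuant] — on which /z/ differs from /kʰ/ — are unchanged, so Root cannot have spread; the constituent is no larger than Laryngeal.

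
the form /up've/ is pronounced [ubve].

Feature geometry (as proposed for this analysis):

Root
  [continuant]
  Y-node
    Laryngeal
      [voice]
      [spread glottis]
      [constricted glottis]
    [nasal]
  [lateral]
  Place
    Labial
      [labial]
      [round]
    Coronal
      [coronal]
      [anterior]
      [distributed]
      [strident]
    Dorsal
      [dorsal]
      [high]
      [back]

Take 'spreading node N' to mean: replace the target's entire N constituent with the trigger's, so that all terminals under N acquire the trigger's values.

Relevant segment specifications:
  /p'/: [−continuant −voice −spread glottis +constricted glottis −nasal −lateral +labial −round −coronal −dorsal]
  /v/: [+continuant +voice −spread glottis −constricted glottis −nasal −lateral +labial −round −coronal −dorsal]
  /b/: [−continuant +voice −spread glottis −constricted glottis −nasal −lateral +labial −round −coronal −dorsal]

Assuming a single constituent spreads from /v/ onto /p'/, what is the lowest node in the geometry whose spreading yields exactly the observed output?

The alternation /p'/ → [b] changes [voice], [constricted glottis] and nothing else.
Tracing each changed feature up the tree, the paths first meet at Laryngeal; any lower node misses at least one of them.
Spreading Laryngeal from /v/ overwrites each of those terminals with /v/'s values, yielding exactly [b].
[continuant] stays as in /p'/ although /v/ differs there, so no node dominating it spread; among the remaining candidates Laryngeal is the lowest that derives the output.

Laryngeal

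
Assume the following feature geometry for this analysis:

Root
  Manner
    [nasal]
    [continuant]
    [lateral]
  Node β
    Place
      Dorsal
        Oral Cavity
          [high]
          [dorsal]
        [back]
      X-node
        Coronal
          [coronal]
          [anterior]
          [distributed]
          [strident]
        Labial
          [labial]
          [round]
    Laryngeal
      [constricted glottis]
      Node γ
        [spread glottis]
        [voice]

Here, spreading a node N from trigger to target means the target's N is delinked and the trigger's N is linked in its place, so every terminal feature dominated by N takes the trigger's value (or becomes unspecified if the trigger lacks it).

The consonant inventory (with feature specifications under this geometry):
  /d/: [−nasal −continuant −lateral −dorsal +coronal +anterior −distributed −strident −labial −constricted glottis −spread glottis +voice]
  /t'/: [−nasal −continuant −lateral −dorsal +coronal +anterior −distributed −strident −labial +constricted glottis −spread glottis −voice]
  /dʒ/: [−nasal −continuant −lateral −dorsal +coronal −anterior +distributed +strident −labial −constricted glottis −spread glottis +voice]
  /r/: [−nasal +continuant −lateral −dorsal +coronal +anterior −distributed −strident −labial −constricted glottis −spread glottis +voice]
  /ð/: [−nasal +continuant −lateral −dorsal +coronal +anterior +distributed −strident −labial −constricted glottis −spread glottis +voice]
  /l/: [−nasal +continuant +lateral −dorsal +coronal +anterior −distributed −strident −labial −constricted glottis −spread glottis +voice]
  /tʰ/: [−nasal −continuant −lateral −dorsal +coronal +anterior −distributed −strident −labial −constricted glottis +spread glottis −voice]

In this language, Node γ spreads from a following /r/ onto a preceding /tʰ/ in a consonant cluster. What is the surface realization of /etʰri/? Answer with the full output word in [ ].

[edri]

Terminals under Node γ in this geometry: [spread glottis], [voice].
After delinking /tʰ/'s Node γ and linking /r/'s, the affected terminals become [−spread glottis], [+voice]; [nasal], [continuant], [lateral], … (outside Node γ) are retained from /tʰ/.
Among the inventory, only /d/ has exactly this specification, giving the surface form [edri].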